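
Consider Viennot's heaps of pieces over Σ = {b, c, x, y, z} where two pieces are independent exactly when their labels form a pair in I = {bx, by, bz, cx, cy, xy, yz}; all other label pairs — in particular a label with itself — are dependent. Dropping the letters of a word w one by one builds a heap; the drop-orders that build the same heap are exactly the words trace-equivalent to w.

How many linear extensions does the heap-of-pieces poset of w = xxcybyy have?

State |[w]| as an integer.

piece 0:x — minimal
piece 1:x rests on {0:x}
piece 2:c — minimal
piece 3:y — minimal
piece 4:b rests on {2:c}
piece 5:y rests on {3:y}
piece 6:y rests on {5:y}
minimal pieces: {0:x, 2:c, 3:y}
ways to finish when only these pieces remain (= sum over removing one remaining piece with nothing left below it):
  1 left: {1}→1  {4}→1  {6}→1
  2 left: {0,1}→1  {1,4}→2  {1,6}→2  {2,4}→1  {4,6}→2  {5,6}→1
  3 left: {0,1,4}→3  {0,1,6}→3  {1,2,4}→3  {1,4,6}→6  {1,5,6}→3  {2,4,6}→3  {3,5,6}→1  {4,5,6}→3
  4 left: {0,1,2,4}→6  {0,1,4,6}→12  {0,1,5,6}→6  {1,2,4,6}→12  {1,3,5,6}→4  {1,4,5,6}→12  {2,4,5,6}→6  {3,4,5,6}→4
  5 left: {0,1,2,4,6}→30  {0,1,3,5,6}→10  {0,1,4,5,6}→30  {1,2,4,5,6}→30  {1,3,4,5,6}→20  {2,3,4,5,6}→10
  placing 0:x first → 60 extensions
  placing 2:c first → 60 extensions
  placing 3:y first → 90 extensions
total linear extensions = 210

210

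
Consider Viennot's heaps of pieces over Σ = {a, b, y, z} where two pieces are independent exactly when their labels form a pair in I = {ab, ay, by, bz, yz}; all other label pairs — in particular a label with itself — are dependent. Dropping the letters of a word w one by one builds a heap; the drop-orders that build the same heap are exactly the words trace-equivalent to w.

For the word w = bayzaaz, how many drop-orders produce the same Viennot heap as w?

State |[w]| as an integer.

42

drop 0:b onto floor
drop 1:a onto floor
drop 2:y onto floor
drop 3:z onto {1:a}
drop 4:a onto {3:z}
drop 5:a onto {4:a}
drop 6:z onto {5:a}
ground layer = {0:b, 1:a, 2:y}
drop-orders for the pieces not yet dropped (sum over which currently-grounded one goes next):
  1 to go: {0} 1  {2} 1  {6} 1
  2 to go: {0,2} 2  {0,6} 2  {2,6} 2  {5,6} 1
  3 to go: {0,2,6} 6  {0,5,6} 3  {2,5,6} 3  {4,5,6} 1
  4 to go: {0,2,5,6} 12  {0,4,5,6} 4  {2,4,5,6} 4  {3,4,5,6} 1
  5 to go: {0,2,4,5,6} 20  {0,3,4,5,6} 5  {1,3,4,5,6} 1  {2,3,4,5,6} 5
  if 0:b drops first: 6 orders
  if 1:a drops first: 30 orders
  if 2:y drops first: 6 orders
heap linearizations: 42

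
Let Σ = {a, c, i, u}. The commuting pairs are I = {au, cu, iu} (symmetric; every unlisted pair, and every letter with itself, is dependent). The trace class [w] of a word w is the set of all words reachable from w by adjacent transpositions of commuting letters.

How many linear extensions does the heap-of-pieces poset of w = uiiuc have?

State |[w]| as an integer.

10

piece 0:u — minimal
piece 1:i — minimal
piece 2:i rests on {1:i}
piece 3:u rests on {0:u}
piece 4:c rests on {2:i}
minimal pieces: {0:u, 1:i}
ways to finish when only these pieces remain (= sum over removing one remaining piece with nothing left below it):
  1 left: {3}→1  {4}→1
  2 left: {0,3}→1  {2,4}→1  {3,4}→2
  3 left: {0,3,4}→3  {1,2,4}→1  {2,3,4}→3
  placing 0:u first → 4 extensions
  placing 1:i first → 6 extensions
total linear extensions = 10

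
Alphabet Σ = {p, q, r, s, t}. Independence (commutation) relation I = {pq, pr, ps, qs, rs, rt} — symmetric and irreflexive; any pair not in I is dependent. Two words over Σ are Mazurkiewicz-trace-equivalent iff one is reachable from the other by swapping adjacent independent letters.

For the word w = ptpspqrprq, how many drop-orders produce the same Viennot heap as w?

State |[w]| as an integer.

0(p) covers ∅
1(t) covers 0:p
2(p) covers 1:t
3(s) covers 1:t
4(p) covers 2:p
5(q) covers 1:t
6(r) covers 5:q
7(p) covers 4:p
8(r) covers 6:r
9(q) covers 8:r
floor of heap: 0:p
completions by unplaced set U, small U first (add the entries for U minus each lowest piece of U):
  |U|=1: {3}:1  {7}:1  {9}:1
  |U|=2: {3,7}:2  {3,9}:2  {4,7}:1  {7,9}:2  {8,9}:1
  |U|=3: {2,4,7}:1  {3,4,7}:3  {3,7,9}:6  {3,8,9}:3  {4,7,9}:3  {6,8,9}:1  {7,8,9}:3
  |U|=4: {2,3,4,7}:4  {2,4,7,9}:4  {3,4,7,9}:12  {3,6,8,9}:4  {3,7,8,9}:12  {4,7,8,9}:6  {5,6,8,9}:1  {6,7,8,9}:4
  |U|=5: {2,3,4,7,9}:20  {2,4,7,8,9}:10  {3,4,7,8,9}:30  {3,5,6,8,9}:5  {3,6,7,8,9}:20  {4,6,7,8,9}:10  {5,6,7,8,9}:5
  |U|=6: {2,3,4,7,8,9}:60  {2,4,6,7,8,9}:20  {3,4,6,7,8,9}:60  {3,5,6,7,8,9}:30  {4,5,6,7,8,9}:15
  |U|=7: {2,3,4,6,7,8,9}:140  {2,4,5,6,7,8,9}:35  {3,4,5,6,7,8,9}:105
  |U|=8: {2,3,4,5,6,7,8,9}:280
  start at 0(p): 280

280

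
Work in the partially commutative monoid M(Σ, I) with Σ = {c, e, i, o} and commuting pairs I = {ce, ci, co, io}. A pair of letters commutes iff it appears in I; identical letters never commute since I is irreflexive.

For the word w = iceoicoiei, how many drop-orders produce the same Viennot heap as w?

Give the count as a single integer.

270

piece 0:i — minimal
piece 1:c — minimal
piece 2:e rests on {0:i}
piece 3:o rests on {2:e}
piece 4:i rests on {2:e}
piece 5:c rests on {1:c}
piece 6:o rests on {3:o}
piece 7:i rests on {4:i}
piece 8:e rests on {6:o, 7:i}
piece 9:i rests on {8:e}
minimal pieces: {0:i, 1:c}
ways to finish when only these pieces remain (= sum over removing one remaining piece with nothing left below it):
  1 left: {5}→1  {9}→1
  2 left: {1,5}→1  {5,9}→2  {8,9}→1
  3 left: {1,5,9}→3  {5,8,9}→3  {6,8,9}→1  {7,8,9}→1
  4 left: {1,5,8,9}→6  {3,6,8,9}→1  {4,7,8,9}→1  {5,6,8,9}→4  {5,7,8,9}→4  {6,7,8,9}→2
  5 left: {1,5,6,8,9}→10  {1,5,7,8,9}→10  {3,5,6,8,9}→5  {3,6,7,8,9}→3  {4,5,7,8,9}→5  {4,6,7,8,9}→3  {5,6,7,8,9}→10
  6 left: {1,3,5,6,8,9}→15  {1,4,5,7,8,9}→15  {1,5,6,7,8,9}→30  {3,4,6,7,8,9}→6  {3,5,6,7,8,9}→18  {4,5,6,7,8,9}→18
  7 left: {1,3,5,6,7,8,9}→63  {1,4,5,6,7,8,9}→63  {2,3,4,6,7,8,9}→6  {3,4,5,6,7,8,9}→42
  8 left: {0,2,3,4,6,7,8,9}→6  {1,3,4,5,6,7,8,9}→168  {2,3,4,5,6,7,8,9}→48
  placing 0:i first → 216 extensions
  placing 1:c first → 54 extensions
total linear extensions = 270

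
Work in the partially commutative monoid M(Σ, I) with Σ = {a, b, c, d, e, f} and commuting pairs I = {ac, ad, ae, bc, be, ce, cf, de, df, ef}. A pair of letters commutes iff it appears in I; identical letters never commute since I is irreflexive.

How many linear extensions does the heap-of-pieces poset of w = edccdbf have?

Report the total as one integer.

7

drop 0:e onto floor
drop 1:d onto floor
drop 2:c onto {1:d}
drop 3:c onto {2:c}
drop 4:d onto {3:c}
drop 5:b onto {4:d}
drop 6:f onto {5:b}
ground layer = {0:e, 1:d}
drop-orders for the pieces not yet dropped (sum over which currently-grounded one goes next):
  1 to go: {0} 1  {6} 1
  2 to go: {0,6} 2  {5,6} 1
  3 to go: {0,5,6} 3  {4,5,6} 1
  4 to go: {0,4,5,6} 4  {3,4,5,6} 1
  5 to go: {0,3,4,5,6} 5  {2,3,4,5,6} 1
  if 0:e drops first: 1 orders
  if 1:d drops first: 6 orders
heap linearizations: 7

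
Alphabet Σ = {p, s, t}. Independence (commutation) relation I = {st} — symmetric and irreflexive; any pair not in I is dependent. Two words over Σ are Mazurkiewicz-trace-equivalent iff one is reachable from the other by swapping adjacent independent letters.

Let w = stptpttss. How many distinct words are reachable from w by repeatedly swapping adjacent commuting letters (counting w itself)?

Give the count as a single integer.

piece 0:s — minimal
piece 1:t — minimal
piece 2:p rests on {0:s, 1:t}
piece 3:t rests on {2:p}
piece 4:p rests on {3:t}
piece 5:t rests on {4:p}
piece 6:t rests on {5:t}
piece 7:s rests on {4:p}
piece 8:s rests on {7:s}
minimal pieces: {0:s, 1:t}
ways to finish when only these pieces remain (= sum over removing one remaining piece with nothing left below it):
  1 left: {6}→1  {8}→1
  2 left: {5,6}→1  {6,8}→2  {7,8}→1
  3 left: {5,6,8}→3  {6,7,8}→3
  4 left: {5,6,7,8}→6
  5 left: {4,5,6,7,8}→6
  6 left: {3,4,5,6,7,8}→6
  7 left: {2,3,4,5,6,7,8}→6
  placing 0:s first → 6 extensions
  placing 1:t first → 6 extensions
total linear extensions = 12

12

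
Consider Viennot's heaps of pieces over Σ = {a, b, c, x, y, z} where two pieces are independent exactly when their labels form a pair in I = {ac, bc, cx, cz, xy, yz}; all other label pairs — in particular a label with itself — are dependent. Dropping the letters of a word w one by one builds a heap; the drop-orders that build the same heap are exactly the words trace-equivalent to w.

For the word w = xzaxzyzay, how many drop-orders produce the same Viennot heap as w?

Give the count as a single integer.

4

drop 0:x onto floor
drop 1:z onto {0:x}
drop 2:a onto {1:z}
drop 3:x onto {2:a}
drop 4:z onto {3:x}
drop 5:y onto {2:a}
drop 6:z onto {4:z}
drop 7:a onto {5:y, 6:z}
drop 8:y onto {7:a}
ground layer = {0:x}
drop-orders for the pieces not yet dropped (sum over which currently-grounded one goes next):
  1 to go: {8} 1
  2 to go: {7,8} 1
  3 to go: {5,7,8} 1  {6,7,8} 1
  4 to go: {4,6,7,8} 1  {5,6,7,8} 2
  5 to go: {3,4,6,7,8} 1  {4,5,6,7,8} 3
  6 to go: {3,4,5,6,7,8} 4
  7 to go: {2,3,4,5,6,7,8} 4
  if 0:x drops first: 4 orders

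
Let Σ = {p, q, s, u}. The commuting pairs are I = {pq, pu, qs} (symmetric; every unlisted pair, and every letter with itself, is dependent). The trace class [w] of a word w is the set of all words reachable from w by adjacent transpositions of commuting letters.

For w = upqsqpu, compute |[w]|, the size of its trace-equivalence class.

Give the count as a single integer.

piece 0:u — minimal
piece 1:p — minimal
piece 2:q rests on {0:u}
piece 3:s rests on {0:u, 1:p}
piece 4:q rests on {2:q}
piece 5:p rests on {3:s}
piece 6:u rests on {3:s, 4:q}
minimal pieces: {0:u, 1:p}
ways to finish when only these pieces remain (= sum over removing one remaining piece with nothing left below it):
  1 left: {5}→1  {6}→1
  2 left: {4,6}→1  {5,6}→2
  3 left: {2,4,6}→1  {3,5,6}→2  {4,5,6}→3
  4 left: {1,3,5,6}→2  {2,4,5,6}→4  {3,4,5,6}→5
  5 left: {1,3,4,5,6}→7  {2,3,4,5,6}→9
  placing 0:u first → 16 extensions
  placing 1:p first → 9 extensions
total linear extensions = 25

25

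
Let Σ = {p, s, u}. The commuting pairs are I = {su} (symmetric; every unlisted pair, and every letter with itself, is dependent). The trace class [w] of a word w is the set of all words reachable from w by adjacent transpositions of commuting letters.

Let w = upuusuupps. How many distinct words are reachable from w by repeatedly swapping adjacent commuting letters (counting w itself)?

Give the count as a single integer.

drop 0:u onto floor
drop 1:p onto {0:u}
drop 2:u onto {1:p}
drop 3:u onto {2:u}
drop 4:s onto {1:p}
drop 5:u onto {3:u}
drop 6:u onto {5:u}
drop 7:p onto {4:s, 6:u}
drop 8:p onto {7:p}
drop 9:s onto {8:p}
ground layer = {0:u}
drop-orders for the pieces not yet dropped (sum over which currently-grounded one goes next):
  1 to go: {9} 1
  2 to go: {8,9} 1
  3 to go: {7,8,9} 1
  4 to go: {4,7,8,9} 1  {6,7,8,9} 1
  5 to go: {4,6,7,8,9} 2  {5,6,7,8,9} 1
  6 to go: {3,5,6,7,8,9} 1  {4,5,6,7,8,9} 3
  7 to go: {2,3,5,6,7,8,9} 1  {3,4,5,6,7,8,9} 4
  8 to go: {2,3,4,5,6,7,8,9} 5
  if 0:u drops first: 5 orders

5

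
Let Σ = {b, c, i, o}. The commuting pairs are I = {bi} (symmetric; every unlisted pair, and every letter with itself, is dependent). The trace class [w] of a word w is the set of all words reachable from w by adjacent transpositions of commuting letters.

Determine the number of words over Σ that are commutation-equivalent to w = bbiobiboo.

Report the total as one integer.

9

piece 0:b — minimal
piece 1:b rests on {0:b}
piece 2:i — minimal
piece 3:o rests on {1:b, 2:i}
piece 4:b rests on {3:o}
piece 5:i rests on {3:o}
piece 6:b rests on {4:b}
piece 7:o rests on {5:i, 6:b}
piece 8:o rests on {7:o}
minimal pieces: {0:b, 2:i}
ways to finish when only these pieces remain (= sum over removing one remaining piece with nothing left below it):
  1 left: {8}→1
  2 left: {7,8}→1
  3 left: {5,7,8}→1  {6,7,8}→1
  4 left: {4,6,7,8}→1  {5,6,7,8}→2
  5 left: {4,5,6,7,8}→3
  6 left: {3,4,5,6,7,8}→3
  7 left: {1,3,4,5,6,7,8}→3  {2,3,4,5,6,7,8}→3
  placing 0:b first → 6 extensions
  placing 2:i first → 3 extensions
total linear extensions = 9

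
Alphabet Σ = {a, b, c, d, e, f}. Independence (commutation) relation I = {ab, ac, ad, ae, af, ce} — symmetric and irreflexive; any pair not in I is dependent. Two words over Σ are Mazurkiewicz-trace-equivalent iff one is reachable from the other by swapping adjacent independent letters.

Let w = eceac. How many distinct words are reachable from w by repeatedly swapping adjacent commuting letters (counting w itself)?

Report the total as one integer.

#0=e has no predecessor
#1=c has no predecessor
#2=e depends on [0:e]
#3=a has no predecessor
#4=c depends on [1:c]
sources: [0:e, 1:c, 3:a]
N(rest) = Σ N(rest − s) over sources s of rest; N(one piece) = 1:
  size 1 → [2]=1  [3]=1  [4]=1
  size 2 → [0,2]=1  [1,4]=1  [2,3]=2  [2,4]=2  [3,4]=2
  size 3 → [0,2,3]=3  [0,2,4]=3  [1,2,4]=3  [1,3,4]=3  [2,3,4]=6
  first=0(e) contributes 12
  first=1(c) contributes 12
  first=3(a) contributes 6
|[w]| = 30

30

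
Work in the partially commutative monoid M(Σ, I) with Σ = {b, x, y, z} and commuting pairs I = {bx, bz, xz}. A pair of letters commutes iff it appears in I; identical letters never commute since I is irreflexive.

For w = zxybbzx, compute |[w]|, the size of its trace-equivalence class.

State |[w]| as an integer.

0(z) covers ∅
1(x) covers ∅
2(y) covers 0:z, 1:x
3(b) covers 2:y
4(b) covers 3:b
5(z) covers 2:y
6(x) covers 2:y
floor of heap: 0:z, 1:x
completions by unplaced set U, small U first (add the entries for U minus each lowest piece of U):
  |U|=1: {4}:1  {5}:1  {6}:1
  |U|=2: {3,4}:1  {4,5}:2  {4,6}:2  {5,6}:2
  |U|=3: {3,4,5}:3  {3,4,6}:3  {4,5,6}:6
  |U|=4: {3,4,5,6}:12
  |U|=5: {2,3,4,5,6}:12
  start at 0(z): 12
  start at 1(x): 12
sum over floor = 24

24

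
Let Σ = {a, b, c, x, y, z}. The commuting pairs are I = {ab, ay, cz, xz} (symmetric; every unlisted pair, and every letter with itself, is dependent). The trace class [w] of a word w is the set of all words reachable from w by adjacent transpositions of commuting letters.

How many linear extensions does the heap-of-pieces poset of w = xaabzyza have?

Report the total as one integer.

3

piece 0:x — minimal
piece 1:a rests on {0:x}
piece 2:a rests on {1:a}
piece 3:b rests on {0:x}
piece 4:z rests on {2:a, 3:b}
piece 5:y rests on {4:z}
piece 6:z rests on {5:y}
piece 7:a rests on {6:z}
minimal pieces: {0:x}
ways to finish when only these pieces remain (= sum over removing one remaining piece with nothing left below it):
  1 left: {7}→1
  2 left: {6,7}→1
  3 left: {5,6,7}→1
  4 left: {4,5,6,7}→1
  5 left: {2,4,5,6,7}→1  {3,4,5,6,7}→1
  6 left: {1,2,4,5,6,7}→1  {2,3,4,5,6,7}→2
  placing 0:x first → 3 extensions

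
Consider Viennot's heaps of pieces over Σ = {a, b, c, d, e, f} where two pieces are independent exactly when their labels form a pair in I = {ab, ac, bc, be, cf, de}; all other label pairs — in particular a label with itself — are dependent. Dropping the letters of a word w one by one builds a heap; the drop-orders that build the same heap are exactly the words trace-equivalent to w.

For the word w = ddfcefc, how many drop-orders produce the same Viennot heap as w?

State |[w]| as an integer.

0(d) covers ∅
1(d) covers 0:d
2(f) covers 1:d
3(c) covers 1:d
4(e) covers 2:f, 3:c
5(f) covers 4:e
6(c) covers 4:e
floor of heap: 0:d
completions by unplaced set U, small U first (add the entries for U minus each lowest piece of U):
  |U|=1: {5}:1  {6}:1
  |U|=2: {5,6}:2
  |U|=3: {4,5,6}:2
  |U|=4: {2,4,5,6}:2  {3,4,5,6}:2
  |U|=5: {2,3,4,5,6}:4
  start at 0(d): 4

4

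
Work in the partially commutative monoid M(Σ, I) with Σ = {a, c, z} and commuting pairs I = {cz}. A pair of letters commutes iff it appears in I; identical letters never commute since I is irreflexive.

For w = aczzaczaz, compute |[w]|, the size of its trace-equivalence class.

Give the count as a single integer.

#0=a has no predecessor
#1=c depends on [0:a]
#2=z depends on [0:a]
#3=z depends on [2:z]
#4=a depends on [1:c, 3:z]
#5=c depends on [4:a]
#6=z depends on [4:a]
#7=a depends on [5:c, 6:z]
#8=z depends on [7:a]
sources: [0:a]
N(rest) = Σ N(rest − s) over sources s of rest; N(one piece) = 1:
  size 1 → [8]=1
  size 2 → [7,8]=1
  size 3 → [5,7,8]=1  [6,7,8]=1
  size 4 → [5,6,7,8]=2
  size 5 → [4,5,6,7,8]=2
  size 6 → [1,4,5,6,7,8]=2  [3,4,5,6,7,8]=2
  size 7 → [1,3,4,5,6,7,8]=4  [2,3,4,5,6,7,8]=2
  first=0(a) contributes 6

6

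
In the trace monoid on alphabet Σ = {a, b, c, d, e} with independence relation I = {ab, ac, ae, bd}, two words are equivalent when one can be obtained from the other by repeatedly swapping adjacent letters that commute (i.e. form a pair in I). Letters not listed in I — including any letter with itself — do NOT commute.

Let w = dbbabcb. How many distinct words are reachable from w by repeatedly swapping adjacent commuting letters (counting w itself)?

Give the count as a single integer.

18

piece 0:d — minimal
piece 1:b — minimal
piece 2:b rests on {1:b}
piece 3:a rests on {0:d}
piece 4:b rests on {2:b}
piece 5:c rests on {0:d, 4:b}
piece 6:b rests on {5:c}
minimal pieces: {0:d, 1:b}
ways to finish when only these pieces remain (= sum over removing one remaining piece with nothing left below it):
  1 left: {3}→1  {6}→1
  2 left: {3,6}→2  {5,6}→1
  3 left: {3,5,6}→3  {4,5,6}→1
  4 left: {0,3,5,6}→3  {2,4,5,6}→1  {3,4,5,6}→4
  5 left: {0,3,4,5,6}→7  {1,2,4,5,6}→1  {2,3,4,5,6}→5
  placing 0:d first → 6 extensions
  placing 1:b first → 12 extensions
total linear extensions = 18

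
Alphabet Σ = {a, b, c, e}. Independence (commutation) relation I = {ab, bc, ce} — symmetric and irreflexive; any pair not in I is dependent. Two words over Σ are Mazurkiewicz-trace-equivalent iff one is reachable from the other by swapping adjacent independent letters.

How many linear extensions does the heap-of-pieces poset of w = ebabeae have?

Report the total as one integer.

#0=e has no predecessor
#1=b depends on [0:e]
#2=a depends on [0:e]
#3=b depends on [1:b]
#4=e depends on [2:a, 3:b]
#5=a depends on [4:e]
#6=e depends on [5:a]
sources: [0:e]
N(rest) = Σ N(rest − s) over sources s of rest; N(one piece) = 1:
  size 1 → [6]=1
  size 2 → [5,6]=1
  size 3 → [4,5,6]=1
  size 4 → [2,4,5,6]=1  [3,4,5,6]=1
  size 5 → [1,3,4,5,6]=1  [2,3,4,5,6]=2
  first=0(e) contributes 3

3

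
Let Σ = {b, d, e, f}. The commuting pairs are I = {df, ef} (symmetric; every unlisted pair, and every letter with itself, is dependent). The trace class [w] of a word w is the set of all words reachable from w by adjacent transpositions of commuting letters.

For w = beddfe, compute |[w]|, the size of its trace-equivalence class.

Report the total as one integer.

#0=b has no predecessor
#1=e depends on [0:b]
#2=d depends on [1:e]
#3=d depends on [2:d]
#4=f depends on [0:b]
#5=e depends on [3:d]
sources: [0:b]
N(rest) = Σ N(rest − s) over sources s of rest; N(one piece) = 1:
  size 1 → [4]=1  [5]=1
  size 2 → [3,5]=1  [4,5]=2
  size 3 → [2,3,5]=1  [3,4,5]=3
  size 4 → [1,2,3,5]=1  [2,3,4,5]=4
  first=0(b) contributes 5

5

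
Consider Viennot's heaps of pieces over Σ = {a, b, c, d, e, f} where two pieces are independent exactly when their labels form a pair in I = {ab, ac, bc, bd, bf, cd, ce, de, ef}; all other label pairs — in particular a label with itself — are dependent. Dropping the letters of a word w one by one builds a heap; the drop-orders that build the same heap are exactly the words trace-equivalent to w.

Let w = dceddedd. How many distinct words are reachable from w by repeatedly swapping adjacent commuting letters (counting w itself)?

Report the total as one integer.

168

0(d) covers ∅
1(c) covers ∅
2(e) covers ∅
3(d) covers 0:d
4(d) covers 3:d
5(e) covers 2:e
6(d) covers 4:d
7(d) covers 6:d
floor of heap: 0:d, 1:c, 2:e
completions by unplaced set U, small U first (add the entries for U minus each lowest piece of U):
  |U|=1: {1}:1  {5}:1  {7}:1
  |U|=2: {1,5}:2  {1,7}:2  {2,5}:1  {5,7}:2  {6,7}:1
  |U|=3: {1,2,5}:3  {1,5,7}:6  {1,6,7}:3  {2,5,7}:3  {4,6,7}:1  {5,6,7}:3
  |U|=4: {1,2,5,7}:12  {1,4,6,7}:4  {1,5,6,7}:12  {2,5,6,7}:6  {3,4,6,7}:1  {4,5,6,7}:4
  |U|=5: {0,3,4,6,7}:1  {1,2,5,6,7}:30  {1,3,4,6,7}:5  {1,4,5,6,7}:20  {2,4,5,6,7}:10  {3,4,5,6,7}:5
  |U|=6: {0,1,3,4,6,7}:6  {0,3,4,5,6,7}:6  {1,2,4,5,6,7}:60  {1,3,4,5,6,7}:30  {2,3,4,5,6,7}:15
  start at 0(d): 105
  start at 1(c): 21
  start at 2(e): 42
sum over floor = 168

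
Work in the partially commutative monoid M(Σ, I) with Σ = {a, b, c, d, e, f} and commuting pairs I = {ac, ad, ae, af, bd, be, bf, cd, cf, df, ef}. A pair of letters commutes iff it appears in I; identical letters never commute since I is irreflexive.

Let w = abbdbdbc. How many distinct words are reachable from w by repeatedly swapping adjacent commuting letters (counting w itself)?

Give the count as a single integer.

28

0(a) covers ∅
1(b) covers 0:a
2(b) covers 1:b
3(d) covers ∅
4(b) covers 2:b
5(d) covers 3:d
6(b) covers 4:b
7(c) covers 6:b
floor of heap: 0:a, 3:d
completions by unplaced set U, small U first (add the entries for U minus each lowest piece of U):
  |U|=1: {5}:1  {7}:1
  |U|=2: {3,5}:1  {5,7}:2  {6,7}:1
  |U|=3: {3,5,7}:3  {4,6,7}:1  {5,6,7}:3
  |U|=4: {2,4,6,7}:1  {3,5,6,7}:6  {4,5,6,7}:4
  |U|=5: {1,2,4,6,7}:1  {2,4,5,6,7}:5  {3,4,5,6,7}:10
  |U|=6: {0,1,2,4,6,7}:1  {1,2,4,5,6,7}:6  {2,3,4,5,6,7}:15
  start at 0(a): 21
  start at 3(d): 7
sum over floor = 28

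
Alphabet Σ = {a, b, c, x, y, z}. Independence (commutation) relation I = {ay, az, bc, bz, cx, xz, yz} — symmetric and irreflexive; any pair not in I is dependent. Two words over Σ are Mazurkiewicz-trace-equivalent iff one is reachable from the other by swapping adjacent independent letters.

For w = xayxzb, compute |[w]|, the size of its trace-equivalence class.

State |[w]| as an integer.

0(x) covers ∅
1(a) covers 0:x
2(y) covers 0:x
3(x) covers 1:a, 2:y
4(z) covers ∅
5(b) covers 3:x
floor of heap: 0:x, 4:z
completions by unplaced set U, small U first (add the entries for U minus each lowest piece of U):
  |U|=1: {4}:1  {5}:1
  |U|=2: {3,5}:1  {4,5}:2
  |U|=3: {1,3,5}:1  {2,3,5}:1  {3,4,5}:3
  |U|=4: {1,2,3,5}:2  {1,3,4,5}:4  {2,3,4,5}:4
  start at 0(x): 10
  start at 4(z): 2
sum over floor = 12

12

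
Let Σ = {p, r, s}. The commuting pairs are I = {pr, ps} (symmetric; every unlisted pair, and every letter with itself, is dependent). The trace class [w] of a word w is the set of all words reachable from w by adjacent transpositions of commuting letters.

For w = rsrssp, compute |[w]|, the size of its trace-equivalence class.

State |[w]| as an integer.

0(r) covers ∅
1(s) covers 0:r
2(r) covers 1:s
3(s) covers 2:r
4(s) covers 3:s
5(p) covers ∅
floor of heap: 0:r, 5:p
completions by unplaced set U, small U first (add the entries for U minus each lowest piece of U):
  |U|=1: {4}:1  {5}:1
  |U|=2: {3,4}:1  {4,5}:2
  |U|=3: {2,3,4}:1  {3,4,5}:3
  |U|=4: {1,2,3,4}:1  {2,3,4,5}:4
  start at 0(r): 5
  start at 5(p): 1
sum over floor = 6

6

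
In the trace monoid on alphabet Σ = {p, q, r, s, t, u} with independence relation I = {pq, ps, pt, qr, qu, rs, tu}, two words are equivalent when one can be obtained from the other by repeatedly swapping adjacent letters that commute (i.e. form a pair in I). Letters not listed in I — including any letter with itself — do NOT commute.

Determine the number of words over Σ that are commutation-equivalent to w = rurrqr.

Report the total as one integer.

6

drop 0:r onto floor
drop 1:u onto {0:r}
drop 2:r onto {1:u}
drop 3:r onto {2:r}
drop 4:q onto floor
drop 5:r onto {3:r}
ground layer = {0:r, 4:q}
drop-orders for the pieces not yet dropped (sum over which currently-grounded one goes next):
  1 to go: {4} 1  {5} 1
  2 to go: {3,5} 1  {4,5} 2
  3 to go: {2,3,5} 1  {3,4,5} 3
  4 to go: {1,2,3,5} 1  {2,3,4,5} 4
  if 0:r drops first: 5 orders
  if 4:q drops first: 1 orders
heap linearizations: 6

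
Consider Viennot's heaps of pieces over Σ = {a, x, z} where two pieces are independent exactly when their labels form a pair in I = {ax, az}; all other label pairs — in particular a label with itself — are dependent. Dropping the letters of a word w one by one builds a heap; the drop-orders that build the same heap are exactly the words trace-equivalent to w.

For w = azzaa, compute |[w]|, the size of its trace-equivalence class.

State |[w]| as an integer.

10

#0=a has no predecessor
#1=z has no predecessor
#2=z depends on [1:z]
#3=a depends on [0:a]
#4=a depends on [3:a]
sources: [0:a, 1:z]
N(rest) = Σ N(rest − s) over sources s of rest; N(one piece) = 1:
  size 1 → [2]=1  [4]=1
  size 2 → [1,2]=1  [2,4]=2  [3,4]=1
  size 3 → [0,3,4]=1  [1,2,4]=3  [2,3,4]=3
  first=0(a) contributes 6
  first=1(z) contributes 4
|[w]| = 10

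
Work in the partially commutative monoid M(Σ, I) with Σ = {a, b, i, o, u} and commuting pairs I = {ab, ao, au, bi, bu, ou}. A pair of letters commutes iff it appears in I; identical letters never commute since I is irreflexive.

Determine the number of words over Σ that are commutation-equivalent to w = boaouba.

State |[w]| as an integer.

#0=b has no predecessor
#1=o depends on [0:b]
#2=a has no predecessor
#3=o depends on [1:o]
#4=u has no predecessor
#5=b depends on [3:o]
#6=a depends on [2:a]
sources: [0:b, 2:a, 4:u]
N(rest) = Σ N(rest − s) over sources s of rest; N(one piece) = 1:
  size 1 → [4]=1  [5]=1  [6]=1
  size 2 → [2,6]=1  [3,5]=1  [4,5]=2  [4,6]=2  [5,6]=2
  size 3 → [1,3,5]=1  [2,4,6]=3  [2,5,6]=3  [3,4,5]=3  [3,5,6]=3  [4,5,6]=6
  size 4 → [0,1,3,5]=1  [1,3,4,5]=4  [1,3,5,6]=4  [2,3,5,6]=6  [2,4,5,6]=12  [3,4,5,6]=12
  size 5 → [0,1,3,4,5]=5  [0,1,3,5,6]=5  [1,2,3,5,6]=10  [1,3,4,5,6]=20  [2,3,4,5,6]=30
  first=0(b) contributes 60
  first=2(a) contributes 30
  first=4(u) contributes 15
|[w]| = 105

105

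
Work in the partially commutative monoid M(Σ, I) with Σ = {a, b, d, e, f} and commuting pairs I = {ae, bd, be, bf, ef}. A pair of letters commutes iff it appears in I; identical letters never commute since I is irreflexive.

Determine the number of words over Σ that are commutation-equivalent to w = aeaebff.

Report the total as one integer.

#0=a has no predecessor
#1=e has no predecessor
#2=a depends on [0:a]
#3=e depends on [1:e]
#4=b depends on [2:a]
#5=f depends on [2:a]
#6=f depends on [5:f]
sources: [0:a, 1:e]
N(rest) = Σ N(rest − s) over sources s of rest; N(one piece) = 1:
  size 1 → [3]=1  [4]=1  [6]=1
  size 2 → [1,3]=1  [3,4]=2  [3,6]=2  [4,6]=2  [5,6]=1
  size 3 → [1,3,4]=3  [1,3,6]=3  [3,4,6]=6  [3,5,6]=3  [4,5,6]=3
  size 4 → [1,3,4,6]=12  [1,3,5,6]=6  [2,4,5,6]=3  [3,4,5,6]=12
  size 5 → [0,2,4,5,6]=3  [1,3,4,5,6]=30  [2,3,4,5,6]=15
  first=0(a) contributes 45
  first=1(e) contributes 18
|[w]| = 63

63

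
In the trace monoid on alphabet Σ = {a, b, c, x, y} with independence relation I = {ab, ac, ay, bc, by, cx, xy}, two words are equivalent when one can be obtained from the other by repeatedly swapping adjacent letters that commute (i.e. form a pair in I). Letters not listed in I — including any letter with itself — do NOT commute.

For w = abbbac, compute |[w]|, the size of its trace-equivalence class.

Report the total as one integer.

0(a) covers ∅
1(b) covers ∅
2(b) covers 1:b
3(b) covers 2:b
4(a) covers 0:a
5(c) covers ∅
floor of heap: 0:a, 1:b, 5:c
completions by unplaced set U, small U first (add the entries for U minus each lowest piece of U):
  |U|=1: {3}:1  {4}:1  {5}:1
  |U|=2: {0,4}:1  {2,3}:1  {3,4}:2  {3,5}:2  {4,5}:2
  |U|=3: {0,3,4}:3  {0,4,5}:3  {1,2,3}:1  {2,3,4}:3  {2,3,5}:3  {3,4,5}:6
  |U|=4: {0,2,3,4}:6  {0,3,4,5}:12  {1,2,3,4}:4  {1,2,3,5}:4  {2,3,4,5}:12
  start at 0(a): 20
  start at 1(b): 30
  start at 5(c): 10
sum over floor = 60

60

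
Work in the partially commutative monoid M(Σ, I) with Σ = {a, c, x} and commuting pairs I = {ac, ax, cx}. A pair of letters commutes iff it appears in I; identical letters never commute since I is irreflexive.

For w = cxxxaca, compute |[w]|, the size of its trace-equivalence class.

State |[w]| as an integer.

#0=c has no predecessor
#1=x has no predecessor
#2=x depends on [1:x]
#3=x depends on [2:x]
#4=a has no predecessor
#5=c depends on [0:c]
#6=a depends on [4:a]
sources: [0:c, 1:x, 4:a]
N(rest) = Σ N(rest − s) over sources s of rest; N(one piece) = 1:
  size 1 → [3]=1  [5]=1  [6]=1
  size 2 → [0,5]=1  [2,3]=1  [3,5]=2  [3,6]=2  [4,6]=1  [5,6]=2
  size 3 → [0,3,5]=3  [0,5,6]=3  [1,2,3]=1  [2,3,5]=3  [2,3,6]=3  [3,4,6]=3  [3,5,6]=6  [4,5,6]=3
  size 4 → [0,2,3,5]=6  [0,3,5,6]=12  [0,4,5,6]=6  [1,2,3,5]=4  [1,2,3,6]=4  [2,3,4,6]=6  [2,3,5,6]=12  [3,4,5,6]=12
  size 5 → [0,1,2,3,5]=10  [0,2,3,5,6]=30  [0,3,4,5,6]=30  [1,2,3,4,6]=10  [1,2,3,5,6]=20  [2,3,4,5,6]=30
  first=0(c) contributes 60
  first=1(x) contributes 90
  first=4(a) contributes 60
|[w]| = 210

210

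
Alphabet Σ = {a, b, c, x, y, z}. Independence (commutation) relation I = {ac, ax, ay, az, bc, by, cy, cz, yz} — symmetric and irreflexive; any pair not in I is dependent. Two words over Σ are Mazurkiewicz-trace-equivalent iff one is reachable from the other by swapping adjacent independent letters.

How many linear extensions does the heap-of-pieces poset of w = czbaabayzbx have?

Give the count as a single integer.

180

drop 0:c onto floor
drop 1:z onto floor
drop 2:b onto {1:z}
drop 3:a onto {2:b}
drop 4:a onto {3:a}
drop 5:b onto {4:a}
drop 6:a onto {5:b}
drop 7:y onto floor
drop 8:z onto {5:b}
drop 9:b onto {6:a, 8:z}
drop 10:x onto {0:c, 7:y, 9:b}
ground layer = {0:c, 1:z, 7:y}
drop-orders for the pieces not yet dropped (sum over which currently-grounded one goes next):
  1 to go: {10} 1
  2 to go: {0,10} 1  {7,10} 1  {9,10} 1
  3 to go: {0,7,10} 2  {0,9,10} 2  {6,9,10} 1  {7,9,10} 2  {8,9,10} 1
  4 to go: {0,6,9,10} 3  {0,7,9,10} 6  {0,8,9,10} 3  {6,7,9,10} 3  {6,8,9,10} 2  {7,8,9,10} 3
  5 to go: {0,6,7,9,10} 12  {0,6,8,9,10} 8  {0,7,8,9,10} 12  {5,6,8,9,10} 2  {6,7,8,9,10} 8
  6 to go: {0,5,6,8,9,10} 10  {0,6,7,8,9,10} 40  {4,5,6,8,9,10} 2  {5,6,7,8,9,10} 10
  7 to go: {0,4,5,6,8,9,10} 12  {0,5,6,7,8,9,10} 60  {3,4,5,6,8,9,10} 2  {4,5,6,7,8,9,10} 12
  8 to go: {0,3,4,5,6,8,9,10} 14  {0,4,5,6,7,8,9,10} 84  {2,3,4,5,6,8,9,10} 2  {3,4,5,6,7,8,9,10} 14
  9 to go: {0,2,3,4,5,6,8,9,10} 16  {0,3,4,5,6,7,8,9,10} 112  {1,2,3,4,5,6,8,9,10} 2  {2,3,4,5,6,7,8,9,10} 16
  if 0:c drops first: 18 orders
  if 1:z drops first: 144 orders
  if 7:y drops first: 18 orders
heap linearizations: 180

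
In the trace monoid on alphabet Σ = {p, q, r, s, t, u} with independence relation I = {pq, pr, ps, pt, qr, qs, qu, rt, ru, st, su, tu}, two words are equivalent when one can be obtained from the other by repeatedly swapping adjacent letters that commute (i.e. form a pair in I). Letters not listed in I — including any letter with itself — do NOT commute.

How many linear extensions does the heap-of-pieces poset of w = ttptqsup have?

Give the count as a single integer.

280

#0=t has no predecessor
#1=t depends on [0:t]
#2=p has no predecessor
#3=t depends on [1:t]
#4=q depends on [3:t]
#5=s has no predecessor
#6=u depends on [2:p]
#7=p depends on [6:u]
sources: [0:t, 2:p, 5:s]
N(rest) = Σ N(rest − s) over sources s of rest; N(one piece) = 1:
  size 1 → [4]=1  [5]=1  [7]=1
  size 2 → [3,4]=1  [4,5]=2  [4,7]=2  [5,7]=2  [6,7]=1
  size 3 → [1,3,4]=1  [2,6,7]=1  [3,4,5]=3  [3,4,7]=3  [4,5,7]=6  [4,6,7]=3  [5,6,7]=3
  size 4 → [0,1,3,4]=1  [1,3,4,5]=4  [1,3,4,7]=4  [2,4,6,7]=4  [2,5,6,7]=4  [3,4,5,7]=12  [3,4,6,7]=6  [4,5,6,7]=12
  size 5 → [0,1,3,4,5]=5  [0,1,3,4,7]=5  [1,3,4,5,7]=20  [1,3,4,6,7]=10  [2,3,4,6,7]=10  [2,4,5,6,7]=20  [3,4,5,6,7]=30
  size 6 → [0,1,3,4,5,7]=30  [0,1,3,4,6,7]=15  [1,2,3,4,6,7]=20  [1,3,4,5,6,7]=60  [2,3,4,5,6,7]=60
  first=0(t) contributes 140
  first=2(p) contributes 105
  first=5(s) contributes 35
|[w]| = 280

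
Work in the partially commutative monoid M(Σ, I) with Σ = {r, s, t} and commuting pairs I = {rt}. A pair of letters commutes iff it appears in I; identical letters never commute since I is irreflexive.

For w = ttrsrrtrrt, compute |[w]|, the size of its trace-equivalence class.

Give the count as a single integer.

45

drop 0:t onto floor
drop 1:t onto {0:t}
drop 2:r onto floor
drop 3:s onto {1:t, 2:r}
drop 4:r onto {3:s}
drop 5:r onto {4:r}
drop 6:t onto {3:s}
drop 7:r onto {5:r}
drop 8:r onto {7:r}
drop 9:t onto {6:t}
ground layer = {0:t, 2:r}
drop-orders for the pieces not yet dropped (sum over which currently-grounded one goes next):
  1 to go: {8} 1  {9} 1
  2 to go: {6,9} 1  {7,8} 1  {8,9} 2
  3 to go: {5,7,8} 1  {6,8,9} 3  {7,8,9} 3
  4 to go: {4,5,7,8} 1  {5,7,8,9} 4  {6,7,8,9} 6
  5 to go: {4,5,7,8,9} 5  {5,6,7,8,9} 10
  6 to go: {4,5,6,7,8,9} 15
  7 to go: {3,4,5,6,7,8,9} 15
  8 to go: {1,3,4,5,6,7,8,9} 15  {2,3,4,5,6,7,8,9} 15
  if 0:t drops first: 30 orders
  if 2:r drops first: 15 orders
heap linearizations: 45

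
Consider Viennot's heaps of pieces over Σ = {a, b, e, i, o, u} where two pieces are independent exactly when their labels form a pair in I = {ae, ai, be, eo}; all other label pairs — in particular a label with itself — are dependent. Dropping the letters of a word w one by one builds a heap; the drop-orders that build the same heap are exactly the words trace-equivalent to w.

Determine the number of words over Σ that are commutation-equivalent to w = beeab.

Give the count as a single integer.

10

#0=b has no predecessor
#1=e has no predecessor
#2=e depends on [1:e]
#3=a depends on [0:b]
#4=b depends on [3:a]
sources: [0:b, 1:e]
N(rest) = Σ N(rest − s) over sources s of rest; N(one piece) = 1:
  size 1 → [2]=1  [4]=1
  size 2 → [1,2]=1  [2,4]=2  [3,4]=1
  size 3 → [0,3,4]=1  [1,2,4]=3  [2,3,4]=3
  first=0(b) contributes 6
  first=1(e) contributes 4
|[w]| = 10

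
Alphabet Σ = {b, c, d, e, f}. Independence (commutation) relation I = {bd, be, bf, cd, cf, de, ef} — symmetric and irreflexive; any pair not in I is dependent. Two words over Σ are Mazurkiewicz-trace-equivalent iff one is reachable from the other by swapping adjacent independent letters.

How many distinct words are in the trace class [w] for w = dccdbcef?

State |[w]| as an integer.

56

#0=d has no predecessor
#1=c has no predecessor
#2=c depends on [1:c]
#3=d depends on [0:d]
#4=b depends on [2:c]
#5=c depends on [4:b]
#6=e depends on [5:c]
#7=f depends on [3:d]
sources: [0:d, 1:c]
N(rest) = Σ N(rest − s) over sources s of rest; N(one piece) = 1:
  size 1 → [6]=1  [7]=1
  size 2 → [3,7]=1  [5,6]=1  [6,7]=2
  size 3 → [0,3,7]=1  [3,6,7]=3  [4,5,6]=1  [5,6,7]=3
  size 4 → [0,3,6,7]=4  [2,4,5,6]=1  [3,5,6,7]=6  [4,5,6,7]=4
  size 5 → [0,3,5,6,7]=10  [1,2,4,5,6]=1  [2,4,5,6,7]=5  [3,4,5,6,7]=10
  size 6 → [0,3,4,5,6,7]=20  [1,2,4,5,6,7]=6  [2,3,4,5,6,7]=15
  first=0(d) contributes 21
  first=1(c) contributes 35
|[w]| = 56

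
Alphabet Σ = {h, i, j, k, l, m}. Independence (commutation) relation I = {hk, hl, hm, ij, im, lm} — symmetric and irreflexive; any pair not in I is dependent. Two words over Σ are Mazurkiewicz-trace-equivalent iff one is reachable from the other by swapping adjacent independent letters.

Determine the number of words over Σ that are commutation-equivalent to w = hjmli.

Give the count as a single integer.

0(h) covers ∅
1(j) covers 0:h
2(m) covers 1:j
3(l) covers 1:j
4(i) covers 3:l
floor of heap: 0:h
completions by unplaced set U, small U first (add the entries for U minus each lowest piece of U):
  |U|=1: {2}:1  {4}:1
  |U|=2: {2,4}:2  {3,4}:1
  |U|=3: {2,3,4}:3
  start at 0(h): 3

3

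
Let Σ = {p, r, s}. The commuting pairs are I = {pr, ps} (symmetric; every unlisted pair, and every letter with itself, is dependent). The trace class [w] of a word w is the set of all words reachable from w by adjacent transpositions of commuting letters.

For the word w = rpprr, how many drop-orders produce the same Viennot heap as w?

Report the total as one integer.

piece 0:r — minimal
piece 1:p — minimal
piece 2:p rests on {1:p}
piece 3:r rests on {0:r}
piece 4:r rests on {3:r}
minimal pieces: {0:r, 1:p}
ways to finish when only these pieces remain (= sum over removing one remaining piece with nothing left below it):
  1 left: {2}→1  {4}→1
  2 left: {1,2}→1  {2,4}→2  {3,4}→1
  3 left: {0,3,4}→1  {1,2,4}→3  {2,3,4}→3
  placing 0:r first → 6 extensions
  placing 1:p first → 4 extensions
total linear extensions = 10

10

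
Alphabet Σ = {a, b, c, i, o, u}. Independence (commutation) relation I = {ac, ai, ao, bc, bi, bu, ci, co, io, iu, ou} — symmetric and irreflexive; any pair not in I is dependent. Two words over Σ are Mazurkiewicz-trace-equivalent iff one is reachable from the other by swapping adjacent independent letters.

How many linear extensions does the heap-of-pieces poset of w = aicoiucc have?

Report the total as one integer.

0(a) covers ∅
1(i) covers ∅
2(c) covers ∅
3(o) covers ∅
4(i) covers 1:i
5(u) covers 0:a, 2:c
6(c) covers 5:u
7(c) covers 6:c
floor of heap: 0:a, 1:i, 2:c, 3:o
completions by unplaced set U, small U first (add the entries for U minus each lowest piece of U):
  |U|=1: {3}:1  {4}:1  {7}:1
  |U|=2: {1,4}:1  {3,4}:2  {3,7}:2  {4,7}:2  {6,7}:1
  |U|=3: {1,3,4}:3  {1,4,7}:3  {3,4,7}:6  {3,6,7}:3  {4,6,7}:3  {5,6,7}:1
  |U|=4: {0,5,6,7}:1  {1,3,4,7}:12  {1,4,6,7}:6  {2,5,6,7}:1  {3,4,6,7}:12  {3,5,6,7}:4  {4,5,6,7}:4
  |U|=5: {0,2,5,6,7}:2  {0,3,5,6,7}:5  {0,4,5,6,7}:5  {1,3,4,6,7}:30  {1,4,5,6,7}:10  {2,3,5,6,7}:5  {2,4,5,6,7}:5  {3,4,5,6,7}:20
  |U|=6: {0,1,4,5,6,7}:15  {0,2,3,5,6,7}:12  {0,2,4,5,6,7}:12  {0,3,4,5,6,7}:30  {1,2,4,5,6,7}:15  {1,3,4,5,6,7}:60  {2,3,4,5,6,7}:30
  start at 0(a): 105
  start at 1(i): 84
  start at 2(c): 105
  start at 3(o): 42
sum over floor = 336

336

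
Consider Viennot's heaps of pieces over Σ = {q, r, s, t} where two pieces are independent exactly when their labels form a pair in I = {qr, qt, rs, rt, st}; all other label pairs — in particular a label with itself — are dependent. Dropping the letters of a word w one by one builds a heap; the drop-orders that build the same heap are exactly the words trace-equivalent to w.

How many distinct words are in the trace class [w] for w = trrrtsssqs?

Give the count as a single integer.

2520

piece 0:t — minimal
piece 1:r — minimal
piece 2:r rests on {1:r}
piece 3:r rests on {2:r}
piece 4:t rests on {0:t}
piece 5:s — minimal
piece 6:s rests on {5:s}
piece 7:s rests on {6:s}
piece 8:q rests on {7:s}
piece 9:s rests on {8:q}
minimal pieces: {0:t, 1:r, 5:s}
ways to finish when only these pieces remain (= sum over removing one remaining piece with nothing left below it):
  1 left: {3}→1  {4}→1  {9}→1
  2 left: {0,4}→1  {2,3}→1  {3,4}→2  {3,9}→2  {4,9}→2  {8,9}→1
  3 left: {0,3,4}→3  {0,4,9}→3  {1,2,3}→1  {2,3,4}→3  {2,3,9}→3  {3,4,9}→6  {3,8,9}→3  {4,8,9}→3  {7,8,9}→1
  4 left: {0,2,3,4}→6  {0,3,4,9}→12  {0,4,8,9}→6  {1,2,3,4}→4  {1,2,3,9}→4  {2,3,4,9}→12  {2,3,8,9}→6  {3,4,8,9}→12  {3,7,8,9}→4  {4,7,8,9}→4  {6,7,8,9}→1
  5 left: {0,1,2,3,4}→10  {0,2,3,4,9}→30  {0,3,4,8,9}→30  {0,4,7,8,9}→10  {1,2,3,4,9}→20  {1,2,3,8,9}→10  {2,3,4,8,9}→30  {2,3,7,8,9}→10  {3,4,7,8,9}→20  {3,6,7,8,9}→5  {4,6,7,8,9}→5  {5,6,7,8,9}→1
  6 left: {0,1,2,3,4,9}→60  {0,2,3,4,8,9}→90  {0,3,4,7,8,9}→60  {0,4,6,7,8,9}→15  {1,2,3,4,8,9}→60  {1,2,3,7,8,9}→20  {2,3,4,7,8,9}→60  {2,3,6,7,8,9}→15  {3,4,6,7,8,9}→30  {3,5,6,7,8,9}→6  {4,5,6,7,8,9}→6
  7 left: {0,1,2,3,4,8,9}→210  {0,2,3,4,7,8,9}→210  {0,3,4,6,7,8,9}→105  {0,4,5,6,7,8,9}→21  {1,2,3,4,7,8,9}→140  {1,2,3,6,7,8,9}→35  {2,3,4,6,7,8,9}→105  {2,3,5,6,7,8,9}→21  {3,4,5,6,7,8,9}→42
  8 left: {0,1,2,3,4,7,8,9}→560  {0,2,3,4,6,7,8,9}→420  {0,3,4,5,6,7,8,9}→168  {1,2,3,4,6,7,8,9}→280  {1,2,3,5,6,7,8,9}→56  {2,3,4,5,6,7,8,9}→168
  placing 0:t first → 504 extensions
  placing 1:r first → 756 extensions
  placing 5:s first → 1260 extensions
total linear extensions = 2520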